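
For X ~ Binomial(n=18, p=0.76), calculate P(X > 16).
0.047829

We have X ~ Binomial(n=18, p=0.76).

P(X > 16) = 1 - P(X ≤ 16)
                = 1 - F(16)
                = 1 - 0.952171
                = 0.047829

So there's approximately a 4.8% chance that X exceeds 16.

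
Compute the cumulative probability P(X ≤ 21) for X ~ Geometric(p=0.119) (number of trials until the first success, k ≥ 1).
0.930097

We have X ~ Geometric(p=0.119) (number of trials until the first success, k ≥ 1).

The CDF gives us P(X ≤ k).

Using the CDF:
P(X ≤ 21) = 0.930097

This means there's approximately a 93.0% chance that X is at most 21.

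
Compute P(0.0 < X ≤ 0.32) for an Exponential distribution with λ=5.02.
0.799391

We have X ~ Exponential(λ=5.02).

To find P(0.0 < X ≤ 0.32), we use:
P(0.0 < X ≤ 0.32) = P(X ≤ 0.32) - P(X ≤ 0.0)
                 = F(0.32) - F(0.0)
                 = 0.799391 - 0.000000
                 = 0.799391

So there's approximately a 79.9% chance that X falls in this range.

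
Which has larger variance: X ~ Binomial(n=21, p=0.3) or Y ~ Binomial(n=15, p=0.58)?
X has larger variance (4.4100 > 3.6540)

Compute the variance for each distribution:

X ~ Binomial(n=21, p=0.3):
Var(X) = 4.4100

Y ~ Binomial(n=15, p=0.58):
Var(Y) = 3.6540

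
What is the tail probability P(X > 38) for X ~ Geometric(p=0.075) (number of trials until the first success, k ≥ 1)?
0.051688

We have X ~ Geometric(p=0.075) (number of trials until the first success, k ≥ 1).

P(X > 38) = 1 - P(X ≤ 38)
                = 1 - F(38)
                = 1 - 0.948312
                = 0.051688

So there's approximately a 5.2% chance that X exceeds 38.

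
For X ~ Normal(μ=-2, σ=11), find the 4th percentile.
-21.2575

We have X ~ Normal(μ=-2, σ=11).

We want to find x such that P(X ≤ x) = 0.04.

This is the 4th percentile, which means 4% of values fall below this point.

Using the inverse CDF (quantile function):
x = F⁻¹(0.04) = -21.2575

Verification: P(X ≤ -21.2575) = 0.04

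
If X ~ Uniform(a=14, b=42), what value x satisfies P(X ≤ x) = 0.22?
20.1600

We have X ~ Uniform(a=14, b=42).

We want to find x such that P(X ≤ x) = 0.22.

This is the 22nd percentile, which means 22% of values fall below this point.

Using the inverse CDF (quantile function):
x = F⁻¹(0.22) = 20.1600

Verification: P(X ≤ 20.1600) = 0.22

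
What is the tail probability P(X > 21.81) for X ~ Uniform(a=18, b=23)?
0.238000

We have X ~ Uniform(a=18, b=23).

P(X > 21.81) = 1 - P(X ≤ 21.81)
                = 1 - F(21.81)
                = 1 - 0.762000
                = 0.238000

So there's approximately a 23.8% chance that X exceeds 21.81.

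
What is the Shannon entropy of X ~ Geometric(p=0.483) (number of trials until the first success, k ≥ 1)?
1.4339 nats

We have X ~ Geometric(p=0.483) (number of trials until the first success, k ≥ 1).

The Shannon entropy measures the uncertainty or information content of the distribution.

For a Geometric distribution with p=0.483 (number of trials until the first success, k ≥ 1):
H(X) = 1.4339 nats

(In bits, this would be 2.0687 bits.)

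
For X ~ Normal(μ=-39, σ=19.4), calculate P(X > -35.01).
0.418524

We have X ~ Normal(μ=-39, σ=19.4).

P(X > -35.01) = 1 - P(X ≤ -35.01)
                = 1 - F(-35.01)
                = 1 - 0.581476
                = 0.418524

So there's approximately a 41.9% chance that X exceeds -35.01.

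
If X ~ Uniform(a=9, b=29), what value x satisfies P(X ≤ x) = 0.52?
19.4000

We have X ~ Uniform(a=9, b=29).

We want to find x such that P(X ≤ x) = 0.52.

This is the 52nd percentile, which means 52% of values fall below this point.

Using the inverse CDF (quantile function):
x = F⁻¹(0.52) = 19.4000

Verification: P(X ≤ 19.4000) = 0.52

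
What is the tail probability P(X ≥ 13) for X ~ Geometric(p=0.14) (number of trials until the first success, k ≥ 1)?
0.163675

We have X ~ Geometric(p=0.14) (number of trials until the first success, k ≥ 1).

For discrete distributions, P(X ≥ 13) = 1 - P(X ≤ 12).

P(X ≤ 12) = 0.836325
P(X ≥ 13) = 1 - 0.836325 = 0.163675

So there's approximately a 16.4% chance that X is at least 13.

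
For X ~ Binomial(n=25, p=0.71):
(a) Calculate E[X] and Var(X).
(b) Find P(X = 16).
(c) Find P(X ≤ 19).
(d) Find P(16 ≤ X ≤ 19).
(a) E[X] = 17.7500, Var(X) = 5.1475
(b) P(X = 16) = 0.123589
(c) P(X ≤ 19) = 0.775532
(d) P(16 ≤ X ≤ 19) = 0.615305

We have X ~ Binomial(n=25, p=0.71).

(a) Moments:
E[X] = 17.7500
Var(X) = 5.1475
σ = √Var(X) = 2.2688

(b) Point probability using PMF:
P(X = 16) = 0.123589

(c) Cumulative probability using CDF:
P(X ≤ 19) = F(19) = 0.775532

(d) Range probability:
P(16 ≤ X ≤ 19) = P(X ≤ 19) - P(X ≤ 15)
                   = F(19) - F(15)
                   = 0.775532 - 0.160226
                   = 0.615305

This means approximately 61.5% of outcomes fall in the interval [16, 19].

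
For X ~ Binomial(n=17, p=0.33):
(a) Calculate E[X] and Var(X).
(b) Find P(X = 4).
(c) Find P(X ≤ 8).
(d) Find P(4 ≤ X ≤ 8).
(a) E[X] = 5.6100, Var(X) = 3.7587
(b) P(X = 4) = 0.154741
(c) P(X ≤ 8) = 0.928776
(d) P(4 ≤ X ≤ 8) = 0.792208

We have X ~ Binomial(n=17, p=0.33).

(a) Moments:
E[X] = 5.6100
Var(X) = 3.7587
σ = √Var(X) = 1.9387

(b) Point probability using PMF:
P(X = 4) = 0.154741

(c) Cumulative probability using CDF:
P(X ≤ 8) = F(8) = 0.928776

(d) Range probability:
P(4 ≤ X ≤ 8) = P(X ≤ 8) - P(X ≤ 3)
                   = F(8) - F(3)
                   = 0.928776 - 0.136568
                   = 0.792208

This means approximately 79.2% of outcomes fall in the interval [4, 8].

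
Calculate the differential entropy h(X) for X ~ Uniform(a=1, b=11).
2.3026 nats

We have X ~ Uniform(a=1, b=11).

The differential entropy measures the uncertainty or information content of the distribution.

For a Uniform distribution with a=1, b=11:
h(X) = 2.3026 nats

(In bits, this would be 3.3219 bits.)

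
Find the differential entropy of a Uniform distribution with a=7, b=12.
1.6094 nats

We have X ~ Uniform(a=7, b=12).

The differential entropy measures the uncertainty or information content of the distribution.

For a Uniform distribution with a=7, b=12:
h(X) = 1.6094 nats

(In bits, this would be 2.3219 bits.)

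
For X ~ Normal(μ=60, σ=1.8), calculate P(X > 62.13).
0.118339

We have X ~ Normal(μ=60, σ=1.8).

P(X > 62.13) = 1 - P(X ≤ 62.13)
                = 1 - F(62.13)
                = 1 - 0.881661
                = 0.118339

So there's approximately a 11.8% chance that X exceeds 62.13.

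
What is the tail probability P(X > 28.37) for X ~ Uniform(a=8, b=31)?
0.114348

We have X ~ Uniform(a=8, b=31).

P(X > 28.37) = 1 - P(X ≤ 28.37)
                = 1 - F(28.37)
                = 1 - 0.885652
                = 0.114348

So there's approximately a 11.4% chance that X exceeds 28.37.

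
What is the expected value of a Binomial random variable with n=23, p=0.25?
5.7500

We have X ~ Binomial(n=23, p=0.25).

For a Binomial distribution with n=23, p=0.25:
E[X] = 5.7500

This is the expected (average) value of X.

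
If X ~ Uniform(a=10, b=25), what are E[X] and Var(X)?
E[X] = 17.5000, Var(X) = 18.7500

We have X ~ Uniform(a=10, b=25).

For a Uniform distribution with a=10, b=25:

Expected value:
E[X] = 17.5000

Variance:
Var(X) = 18.7500

Standard deviation:
σ = √Var(X) = 4.3301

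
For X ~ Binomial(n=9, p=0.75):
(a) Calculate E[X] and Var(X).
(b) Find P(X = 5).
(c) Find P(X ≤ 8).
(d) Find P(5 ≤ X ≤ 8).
(a) E[X] = 6.7500, Var(X) = 1.6875
(b) P(X = 5) = 0.116798
(c) P(X ≤ 8) = 0.924915
(d) P(5 ≤ X ≤ 8) = 0.875988

We have X ~ Binomial(n=9, p=0.75).

(a) Moments:
E[X] = 6.7500
Var(X) = 1.6875
σ = √Var(X) = 1.2990

(b) Point probability using PMF:
P(X = 5) = 0.116798

(c) Cumulative probability using CDF:
P(X ≤ 8) = F(8) = 0.924915

(d) Range probability:
P(5 ≤ X ≤ 8) = P(X ≤ 8) - P(X ≤ 4)
                   = F(8) - F(4)
                   = 0.924915 - 0.048927
                   = 0.875988

This means approximately 87.6% of outcomes fall in the interval [5, 8].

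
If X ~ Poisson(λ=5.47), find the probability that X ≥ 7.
0.309257

We have X ~ Poisson(λ=5.47).

For discrete distributions, P(X ≥ 7) = 1 - P(X ≤ 6).

P(X ≤ 6) = 0.690743
P(X ≥ 7) = 1 - 0.690743 = 0.309257

So there's approximately a 30.9% chance that X is at least 7.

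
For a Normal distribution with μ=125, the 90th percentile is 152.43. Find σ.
σ = 21.4037

For X ~ Normal(μ, σ), the p-th percentile satisfies x = μ + z_p × σ,
where z_p = Φ⁻¹(p) is the standard normal quantile.

Step 1: z_{0.9} = Φ⁻¹(0.9) = 1.2816

Step 2: Solve for σ:
152.43 = 125 + 1.2816 × σ
σ = (152.43 - 125) / 1.2816
σ = 27.43 / 1.2816
σ = 21.4037

Verification: μ + z × σ = 125 + 1.2816 × 21.4037 = 152.43 ✓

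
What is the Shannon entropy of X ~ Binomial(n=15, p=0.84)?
1.7401 nats

We have X ~ Binomial(n=15, p=0.84).

The Shannon entropy measures the uncertainty or information content of the distribution.

For a Binomial distribution with n=15, p=0.84:
H(X) = 1.7401 nats

(In bits, this would be 2.5104 bits.)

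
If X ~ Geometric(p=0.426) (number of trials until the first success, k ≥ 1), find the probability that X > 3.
0.189119

We have X ~ Geometric(p=0.426) (number of trials until the first success, k ≥ 1).

P(X > 3) = 1 - P(X ≤ 3)
                = 1 - F(3)
                = 1 - 0.810881
                = 0.189119

So there's approximately a 18.9% chance that X exceeds 3.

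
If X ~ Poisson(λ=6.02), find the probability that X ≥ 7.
0.396910

We have X ~ Poisson(λ=6.02).

For discrete distributions, P(X ≥ 7) = 1 - P(X ≤ 6).

P(X ≤ 6) = 0.603090
P(X ≥ 7) = 1 - 0.603090 = 0.396910

So there's approximately a 39.7% chance that X is at least 7.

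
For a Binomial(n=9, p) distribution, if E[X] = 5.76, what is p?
p = 0.64

For a Binomial(n, p) distribution:
E[X] = n × p

Given n = 9 and E[X] = 5.76:
5.76 = 9 × p
p = 5.76 / 9 = 0.64

Verification: Binomial(9, 0.64) has E[X] = 5.76 ✓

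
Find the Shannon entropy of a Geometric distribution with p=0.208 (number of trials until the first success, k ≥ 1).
2.4581 nats

We have X ~ Geometric(p=0.208) (number of trials until the first success, k ≥ 1).

The Shannon entropy measures the uncertainty or information content of the distribution.

For a Geometric distribution with p=0.208 (number of trials until the first success, k ≥ 1):
H(X) = 2.4581 nats

(In bits, this would be 3.5464 bits.)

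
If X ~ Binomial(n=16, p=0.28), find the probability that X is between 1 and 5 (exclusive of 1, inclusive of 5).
0.686201

We have X ~ Binomial(n=16, p=0.28).

To find P(1 < X ≤ 5), we use:
P(1 < X ≤ 5) = P(X ≤ 5) - P(X ≤ 1)
                 = F(5) - F(1)
                 = 0.723870 - 0.037670
                 = 0.686201

So there's approximately a 68.6% chance that X falls in this range.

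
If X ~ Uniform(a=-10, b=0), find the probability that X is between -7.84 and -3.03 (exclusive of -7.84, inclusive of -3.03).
0.481000

We have X ~ Uniform(a=-10, b=0).

To find P(-7.84 < X ≤ -3.03), we use:
P(-7.84 < X ≤ -3.03) = P(X ≤ -3.03) - P(X ≤ -7.84)
                 = F(-3.03) - F(-7.84)
                 = 0.697000 - 0.216000
                 = 0.481000

So there's approximately a 48.1% chance that X falls in this range.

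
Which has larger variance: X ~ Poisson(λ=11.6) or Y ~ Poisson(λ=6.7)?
X has larger variance (11.6000 > 6.7000)

Compute the variance for each distribution:

X ~ Poisson(λ=11.6):
Var(X) = 11.6000

Y ~ Poisson(λ=6.7):
Var(Y) = 6.7000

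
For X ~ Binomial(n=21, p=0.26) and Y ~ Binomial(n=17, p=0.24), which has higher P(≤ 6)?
Y has higher probability (P(Y ≤ 6) = 0.9106 > P(X ≤ 6) = 0.7073)

Compute P(≤ 6) for each distribution:

X ~ Binomial(n=21, p=0.26):
P(X ≤ 6) = 0.7073

Y ~ Binomial(n=17, p=0.24):
P(Y ≤ 6) = 0.9106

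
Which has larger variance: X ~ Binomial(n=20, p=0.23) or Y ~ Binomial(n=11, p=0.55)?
X has larger variance (3.5420 > 2.7225)

Compute the variance for each distribution:

X ~ Binomial(n=20, p=0.23):
Var(X) = 3.5420

Y ~ Binomial(n=11, p=0.55):
Var(Y) = 2.7225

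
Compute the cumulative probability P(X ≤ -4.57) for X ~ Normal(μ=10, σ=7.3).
0.022973

We have X ~ Normal(μ=10, σ=7.3).

The CDF gives us P(X ≤ k).

Using the CDF:
P(X ≤ -4.57) = 0.022973

This means there's approximately a 2.3% chance that X is at most -4.57.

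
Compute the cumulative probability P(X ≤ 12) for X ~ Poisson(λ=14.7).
0.293209

We have X ~ Poisson(λ=14.7).

The CDF gives us P(X ≤ k).

Using the CDF:
P(X ≤ 12) = 0.293209

This means there's approximately a 29.3% chance that X is at most 12.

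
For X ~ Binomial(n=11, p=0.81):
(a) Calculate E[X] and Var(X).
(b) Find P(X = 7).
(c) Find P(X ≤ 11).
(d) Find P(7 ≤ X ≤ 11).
(a) E[X] = 8.9100, Var(X) = 1.6929
(b) P(X = 7) = 0.098384
(c) P(X ≤ 11) = 1.000000
(d) P(7 ≤ X ≤ 11) = 0.958682

We have X ~ Binomial(n=11, p=0.81).

(a) Moments:
E[X] = 8.9100
Var(X) = 1.6929
σ = √Var(X) = 1.3011

(b) Point probability using PMF:
P(X = 7) = 0.098384

(c) Cumulative probability using CDF:
P(X ≤ 11) = F(11) = 1.000000

(d) Range probability:
P(7 ≤ X ≤ 11) = P(X ≤ 11) - P(X ≤ 6)
                   = F(11) - F(6)
                   = 1.000000 - 0.041318
                   = 0.958682

This means approximately 95.9% of outcomes fall in the interval [7, 11].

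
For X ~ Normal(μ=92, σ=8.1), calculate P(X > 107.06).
0.031495

We have X ~ Normal(μ=92, σ=8.1).

P(X > 107.06) = 1 - P(X ≤ 107.06)
                = 1 - F(107.06)
                = 1 - 0.968505
                = 0.031495

So there's approximately a 3.1% chance that X exceeds 107.06.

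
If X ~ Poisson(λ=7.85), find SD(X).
2.8018

We have X ~ Poisson(λ=7.85).

For a Poisson distribution with λ=7.85:
σ = √Var(X) = 2.8018

The standard deviation is the square root of the variance.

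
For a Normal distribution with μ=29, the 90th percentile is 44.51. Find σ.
σ = 12.1025

For X ~ Normal(μ, σ), the p-th percentile satisfies x = μ + z_p × σ,
where z_p = Φ⁻¹(p) is the standard normal quantile.

Step 1: z_{0.9} = Φ⁻¹(0.9) = 1.2816

Step 2: Solve for σ:
44.51 = 29 + 1.2816 × σ
σ = (44.51 - 29) / 1.2816
σ = 15.51 / 1.2816
σ = 12.1025

Verification: μ + z × σ = 29 + 1.2816 × 12.1025 = 44.51 ✓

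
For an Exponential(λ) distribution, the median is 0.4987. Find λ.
λ = 1.3899

For X ~ Exponential(λ), the CDF is F(x) = 1 - e^(-λx).
The median m satisfies F(m) = 0.5:
1 - e^(-λm) = 0.5
e^(-λm) = 0.5
λm = ln(2)
m = ln(2) / λ

Given m = 0.4987:
λ = ln(2) / 0.4987 = 0.693147 / 0.4987 = 1.3899

Verification: ln(2) / 1.3899 = 0.4987 ✓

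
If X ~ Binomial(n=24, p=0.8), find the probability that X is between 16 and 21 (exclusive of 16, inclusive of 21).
0.796311

We have X ~ Binomial(n=24, p=0.8).

To find P(16 < X ≤ 21), we use:
P(16 < X ≤ 21) = P(X ≤ 21) - P(X ≤ 16)
                 = F(21) - F(16)
                 = 0.885483 - 0.089171
                 = 0.796311

So there's approximately a 79.6% chance that X falls in this range.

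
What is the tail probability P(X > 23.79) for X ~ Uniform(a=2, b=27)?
0.128400

We have X ~ Uniform(a=2, b=27).

P(X > 23.79) = 1 - P(X ≤ 23.79)
                = 1 - F(23.79)
                = 1 - 0.871600
                = 0.128400

So there's approximately a 12.8% chance that X exceeds 23.79.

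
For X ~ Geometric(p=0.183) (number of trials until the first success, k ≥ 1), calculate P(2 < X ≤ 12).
0.579046

We have X ~ Geometric(p=0.183) (number of trials until the first success, k ≥ 1).

To find P(2 < X ≤ 12), we use:
P(2 < X ≤ 12) = P(X ≤ 12) - P(X ≤ 2)
                 = F(12) - F(2)
                 = 0.911557 - 0.332511
                 = 0.579046

So there's approximately a 57.9% chance that X falls in this range.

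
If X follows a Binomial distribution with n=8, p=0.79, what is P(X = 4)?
0.053025

We have X ~ Binomial(n=8, p=0.79).

For a Binomial distribution, the PMF gives us the probability of each outcome.

Using the PMF formula:
P(X = 4) = 0.053025

Rounded to 4 decimal places: 0.0530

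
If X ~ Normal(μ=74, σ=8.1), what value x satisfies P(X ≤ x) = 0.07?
62.0461

We have X ~ Normal(μ=74, σ=8.1).

We want to find x such that P(X ≤ x) = 0.07.

This is the 7th percentile, which means 7% of values fall below this point.

Using the inverse CDF (quantile function):
x = F⁻¹(0.07) = 62.0461

Verification: P(X ≤ 62.0461) = 0.07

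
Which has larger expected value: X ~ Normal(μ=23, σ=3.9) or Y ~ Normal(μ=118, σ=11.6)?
Y has larger mean (118.0000 > 23.0000)

Compute the expected value for each distribution:

X ~ Normal(μ=23, σ=3.9):
E[X] = 23.0000

Y ~ Normal(μ=118, σ=11.6):
E[Y] = 118.0000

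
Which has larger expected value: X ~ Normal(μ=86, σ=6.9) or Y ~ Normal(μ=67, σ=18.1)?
X has larger mean (86.0000 > 67.0000)

Compute the expected value for each distribution:

X ~ Normal(μ=86, σ=6.9):
E[X] = 86.0000

Y ~ Normal(μ=67, σ=18.1):
E[Y] = 67.0000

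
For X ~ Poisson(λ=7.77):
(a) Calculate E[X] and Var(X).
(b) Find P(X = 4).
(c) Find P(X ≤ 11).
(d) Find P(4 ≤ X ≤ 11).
(a) E[X] = 7.7700, Var(X) = 7.7700
(b) P(X = 4) = 0.064122
(c) P(X ≤ 11) = 0.903960
(d) P(4 ≤ X ≤ 11) = 0.854502

We have X ~ Poisson(λ=7.77).

(a) Moments:
E[X] = 7.7700
Var(X) = 7.7700
σ = √Var(X) = 2.7875

(b) Point probability using PMF:
P(X = 4) = 0.064122

(c) Cumulative probability using CDF:
P(X ≤ 11) = F(11) = 0.903960

(d) Range probability:
P(4 ≤ X ≤ 11) = P(X ≤ 11) - P(X ≤ 3)
                   = F(11) - F(3)
                   = 0.903960 - 0.049458
                   = 0.854502

This means approximately 85.5% of outcomes fall in the interval [4, 11].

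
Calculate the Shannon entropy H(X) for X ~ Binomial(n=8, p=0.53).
1.7615 nats

We have X ~ Binomial(n=8, p=0.53).

The Shannon entropy measures the uncertainty or information content of the distribution.

For a Binomial distribution with n=8, p=0.53:
H(X) = 1.7615 nats

(In bits, this would be 2.5413 bits.)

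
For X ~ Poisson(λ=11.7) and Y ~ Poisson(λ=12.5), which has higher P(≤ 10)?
X has higher probability (P(X ≤ 10) = 0.3794 > P(Y ≤ 10) = 0.2971)

Compute P(≤ 10) for each distribution:

X ~ Poisson(λ=11.7):
P(X ≤ 10) = 0.3794

Y ~ Poisson(λ=12.5):
P(Y ≤ 10) = 0.2971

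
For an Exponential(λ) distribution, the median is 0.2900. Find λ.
λ = 2.3902

For X ~ Exponential(λ), the CDF is F(x) = 1 - e^(-λx).
The median m satisfies F(m) = 0.5:
1 - e^(-λm) = 0.5
e^(-λm) = 0.5
λm = ln(2)
m = ln(2) / λ

Given m = 0.2900:
λ = ln(2) / 0.2900 = 0.693147 / 0.2900 = 2.3902

Verification: ln(2) / 2.3902 = 0.2900 ✓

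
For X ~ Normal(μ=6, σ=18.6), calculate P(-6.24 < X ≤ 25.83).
0.601569

We have X ~ Normal(μ=6, σ=18.6).

To find P(-6.24 < X ≤ 25.83), we use:
P(-6.24 < X ≤ 25.83) = P(X ≤ 25.83) - P(X ≤ -6.24)
                 = F(25.83) - F(-6.24)
                 = 0.856817 - 0.255248
                 = 0.601569

So there's approximately a 60.2% chance that X falls in this range.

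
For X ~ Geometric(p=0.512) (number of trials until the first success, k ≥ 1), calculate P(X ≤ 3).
0.883786

We have X ~ Geometric(p=0.512) (number of trials until the first success, k ≥ 1).

The CDF gives us P(X ≤ k).

Using the CDF:
P(X ≤ 3) = 0.883786

This means there's approximately a 88.4% chance that X is at most 3.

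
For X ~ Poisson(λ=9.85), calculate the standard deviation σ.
3.1385

We have X ~ Poisson(λ=9.85).

For a Poisson distribution with λ=9.85:
σ = √Var(X) = 3.1385

The standard deviation is the square root of the variance.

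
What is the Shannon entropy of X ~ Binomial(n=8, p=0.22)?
1.5427 nats

We have X ~ Binomial(n=8, p=0.22).

The Shannon entropy measures the uncertainty or information content of the distribution.

For a Binomial distribution with n=8, p=0.22:
H(X) = 1.5427 nats

(In bits, this would be 2.2256 bits.)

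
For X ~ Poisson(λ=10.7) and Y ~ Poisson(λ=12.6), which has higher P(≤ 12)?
X has higher probability (P(X ≤ 12) = 0.7210 > P(Y ≤ 12) = 0.5077)

Compute P(≤ 12) for each distribution:

X ~ Poisson(λ=10.7):
P(X ≤ 12) = 0.7210

Y ~ Poisson(λ=12.6):
P(Y ≤ 12) = 0.5077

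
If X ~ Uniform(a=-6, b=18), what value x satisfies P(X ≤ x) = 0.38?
3.1200

We have X ~ Uniform(a=-6, b=18).

We want to find x such that P(X ≤ x) = 0.38.

This is the 38th percentile, which means 38% of values fall below this point.

Using the inverse CDF (quantile function):
x = F⁻¹(0.38) = 3.1200

Verification: P(X ≤ 3.1200) = 0.38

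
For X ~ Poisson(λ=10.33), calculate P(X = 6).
0.055082

We have X ~ Poisson(λ=10.33).

For a Poisson distribution, the PMF gives us the probability of each outcome.

Using the PMF formula:
P(X = 6) = 0.055082

Rounded to 4 decimal places: 0.0551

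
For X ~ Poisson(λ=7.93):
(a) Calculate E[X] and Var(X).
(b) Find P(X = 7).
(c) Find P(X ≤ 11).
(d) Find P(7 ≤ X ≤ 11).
(a) E[X] = 7.9300, Var(X) = 7.9300
(b) P(X = 7) = 0.140775
(c) P(X ≤ 11) = 0.893063
(d) P(7 ≤ X ≤ 11) = 0.571064

We have X ~ Poisson(λ=7.93).

(a) Moments:
E[X] = 7.9300
Var(X) = 7.9300
σ = √Var(X) = 2.8160

(b) Point probability using PMF:
P(X = 7) = 0.140775

(c) Cumulative probability using CDF:
P(X ≤ 11) = F(11) = 0.893063

(d) Range probability:
P(7 ≤ X ≤ 11) = P(X ≤ 11) - P(X ≤ 6)
                   = F(11) - F(6)
                   = 0.893063 - 0.321999
                   = 0.571064

This means approximately 57.1% of outcomes fall in the interval [7, 11].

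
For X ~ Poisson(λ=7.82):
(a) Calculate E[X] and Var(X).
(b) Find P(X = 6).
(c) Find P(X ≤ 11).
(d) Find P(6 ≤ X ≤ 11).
(a) E[X] = 7.8200, Var(X) = 7.8200
(b) P(X = 6) = 0.127563
(c) P(X ≤ 11) = 0.900630
(d) P(6 ≤ X ≤ 11) = 0.692343

We have X ~ Poisson(λ=7.82).

(a) Moments:
E[X] = 7.8200
Var(X) = 7.8200
σ = √Var(X) = 2.7964

(b) Point probability using PMF:
P(X = 6) = 0.127563

(c) Cumulative probability using CDF:
P(X ≤ 11) = F(11) = 0.900630

(d) Range probability:
P(6 ≤ X ≤ 11) = P(X ≤ 11) - P(X ≤ 5)
                   = F(11) - F(5)
                   = 0.900630 - 0.208287
                   = 0.692343

This means approximately 69.2% of outcomes fall in the interval [6, 11].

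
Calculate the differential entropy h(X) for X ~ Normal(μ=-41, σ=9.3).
3.6490 nats

We have X ~ Normal(μ=-41, σ=9.3).

The differential entropy measures the uncertainty or information content of the distribution.

For a Normal distribution with μ=-41, σ=9.3:
h(X) = 3.6490 nats

(In bits, this would be 5.2643 bits.)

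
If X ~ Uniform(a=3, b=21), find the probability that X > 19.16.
0.102222

We have X ~ Uniform(a=3, b=21).

P(X > 19.16) = 1 - P(X ≤ 19.16)
                = 1 - F(19.16)
                = 1 - 0.897778
                = 0.102222

So there's approximately a 10.2% chance that X exceeds 19.16.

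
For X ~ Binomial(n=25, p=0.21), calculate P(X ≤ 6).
0.739868

We have X ~ Binomial(n=25, p=0.21).

The CDF gives us P(X ≤ k).

Using the CDF:
P(X ≤ 6) = 0.739868

This means there's approximately a 74.0% chance that X is at most 6.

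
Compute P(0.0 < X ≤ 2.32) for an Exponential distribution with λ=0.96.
0.892170

We have X ~ Exponential(λ=0.96).

To find P(0.0 < X ≤ 2.32), we use:
P(0.0 < X ≤ 2.32) = P(X ≤ 2.32) - P(X ≤ 0.0)
                 = F(2.32) - F(0.0)
                 = 0.892170 - 0.000000
                 = 0.892170

So there's approximately a 89.2% chance that X falls in this range.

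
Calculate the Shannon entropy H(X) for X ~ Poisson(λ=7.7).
2.4278 nats

We have X ~ Poisson(λ=7.7).

The Shannon entropy measures the uncertainty or information content of the distribution.

For a Poisson distribution with λ=7.7:
H(X) = 2.4278 nats

(In bits, this would be 3.5026 bits.)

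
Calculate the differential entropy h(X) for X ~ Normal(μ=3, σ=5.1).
3.0482 nats

We have X ~ Normal(μ=3, σ=5.1).

The differential entropy measures the uncertainty or information content of the distribution.

For a Normal distribution with μ=3, σ=5.1:
h(X) = 3.0482 nats

(In bits, this would be 4.3976 bits.)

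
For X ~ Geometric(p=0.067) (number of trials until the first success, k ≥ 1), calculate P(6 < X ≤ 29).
0.525780

We have X ~ Geometric(p=0.067) (number of trials until the first success, k ≥ 1).

To find P(6 < X ≤ 29), we use:
P(6 < X ≤ 29) = P(X ≤ 29) - P(X ≤ 6)
                 = F(29) - F(6)
                 = 0.866166 - 0.340386
                 = 0.525780

So there's approximately a 52.6% chance that X falls in this range.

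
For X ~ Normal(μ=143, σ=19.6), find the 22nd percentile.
127.8650

We have X ~ Normal(μ=143, σ=19.6).

We want to find x such that P(X ≤ x) = 0.22.

This is the 22nd percentile, which means 22% of values fall below this point.

Using the inverse CDF (quantile function):
x = F⁻¹(0.22) = 127.8650

Verification: P(X ≤ 127.8650) = 0.22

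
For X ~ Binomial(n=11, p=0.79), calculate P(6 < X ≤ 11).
0.939289

We have X ~ Binomial(n=11, p=0.79).

To find P(6 < X ≤ 11), we use:
P(6 < X ≤ 11) = P(X ≤ 11) - P(X ≤ 6)
                 = F(11) - F(6)
                 = 1.000000 - 0.060711
                 = 0.939289

So there's approximately a 93.9% chance that X falls in this range.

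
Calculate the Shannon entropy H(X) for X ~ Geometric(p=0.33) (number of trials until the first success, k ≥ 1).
1.9218 nats

We have X ~ Geometric(p=0.33) (number of trials until the first success, k ≥ 1).

The Shannon entropy measures the uncertainty or information content of the distribution.

For a Geometric distribution with p=0.33 (number of trials until the first success, k ≥ 1):
H(X) = 1.9218 nats

(In bits, this would be 2.7725 bits.)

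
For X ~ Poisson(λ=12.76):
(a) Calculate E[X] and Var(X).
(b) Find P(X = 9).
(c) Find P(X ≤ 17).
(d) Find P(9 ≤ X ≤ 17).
(a) E[X] = 12.7600, Var(X) = 12.7600
(b) P(X = 9) = 0.071006
(c) P(X ≤ 17) = 0.903171
(d) P(9 ≤ X ≤ 17) = 0.791921

We have X ~ Poisson(λ=12.76).

(a) Moments:
E[X] = 12.7600
Var(X) = 12.7600
σ = √Var(X) = 3.5721

(b) Point probability using PMF:
P(X = 9) = 0.071006

(c) Cumulative probability using CDF:
P(X ≤ 17) = F(17) = 0.903171

(d) Range probability:
P(9 ≤ X ≤ 17) = P(X ≤ 17) - P(X ≤ 8)
                   = F(17) - F(8)
                   = 0.903171 - 0.111250
                   = 0.791921

This means approximately 79.2% of outcomes fall in the interval [9, 17].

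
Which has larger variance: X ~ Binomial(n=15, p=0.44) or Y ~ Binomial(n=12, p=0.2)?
X has larger variance (3.6960 > 1.9200)

Compute the variance for each distribution:

X ~ Binomial(n=15, p=0.44):
Var(X) = 3.6960

Y ~ Binomial(n=12, p=0.2):
Var(Y) = 1.9200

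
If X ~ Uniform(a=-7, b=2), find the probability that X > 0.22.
0.197778

We have X ~ Uniform(a=-7, b=2).

P(X > 0.22) = 1 - P(X ≤ 0.22)
                = 1 - F(0.22)
                = 1 - 0.802222
                = 0.197778

So there's approximately a 19.8% chance that X exceeds 0.22.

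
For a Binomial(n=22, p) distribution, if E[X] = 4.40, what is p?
p = 0.2

For a Binomial(n, p) distribution:
E[X] = n × p

Given n = 22 and E[X] = 4.40:
4.40 = 22 × p
p = 4.40 / 22 = 0.2

Verification: Binomial(22, 0.2) has E[X] = 4.40 ✓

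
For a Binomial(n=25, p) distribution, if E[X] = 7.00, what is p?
p = 0.28

For a Binomial(n, p) distribution:
E[X] = n × p

Given n = 25 and E[X] = 7.00:
7.00 = 25 × p
p = 7.00 / 25 = 0.28

Verification: Binomial(25, 0.28) has E[X] = 7.00 ✓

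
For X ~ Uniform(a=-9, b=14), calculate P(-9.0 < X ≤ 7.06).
0.698261

We have X ~ Uniform(a=-9, b=14).

To find P(-9.0 < X ≤ 7.06), we use:
P(-9.0 < X ≤ 7.06) = P(X ≤ 7.06) - P(X ≤ -9.0)
                 = F(7.06) - F(-9.0)
                 = 0.698261 - 0.000000
                 = 0.698261

So there's approximately a 69.8% chance that X falls in this range.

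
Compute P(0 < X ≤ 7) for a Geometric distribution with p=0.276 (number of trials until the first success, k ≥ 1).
0.895727

We have X ~ Geometric(p=0.276) (number of trials until the first success, k ≥ 1).

To find P(0 < X ≤ 7), we use:
P(0 < X ≤ 7) = P(X ≤ 7) - P(X ≤ 0)
                 = F(7) - F(0)
                 = 0.895727 - 0.000000
                 = 0.895727

So there's approximately a 89.6% chance that X falls in this range.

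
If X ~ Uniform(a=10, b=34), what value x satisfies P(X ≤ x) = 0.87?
30.8800

We have X ~ Uniform(a=10, b=34).

We want to find x such that P(X ≤ x) = 0.87.

This is the 87th percentile, which means 87% of values fall below this point.

Using the inverse CDF (quantile function):
x = F⁻¹(0.87) = 30.8800

Verification: P(X ≤ 30.8800) = 0.87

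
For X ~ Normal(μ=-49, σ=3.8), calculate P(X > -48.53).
0.450783

We have X ~ Normal(μ=-49, σ=3.8).

P(X > -48.53) = 1 - P(X ≤ -48.53)
                = 1 - F(-48.53)
                = 1 - 0.549217
                = 0.450783

So there's approximately a 45.1% chance that X exceeds -48.53.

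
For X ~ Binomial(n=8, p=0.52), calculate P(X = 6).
0.127544

We have X ~ Binomial(n=8, p=0.52).

For a Binomial distribution, the PMF gives us the probability of each outcome.

Using the PMF formula:
P(X = 6) = 0.127544

Rounded to 4 decimal places: 0.1275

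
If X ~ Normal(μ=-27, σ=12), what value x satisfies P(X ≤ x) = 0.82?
-16.0156

We have X ~ Normal(μ=-27, σ=12).

We want to find x such that P(X ≤ x) = 0.82.

This is the 82nd percentile, which means 82% of values fall below this point.

Using the inverse CDF (quantile function):
x = F⁻¹(0.82) = -16.0156

Verification: P(X ≤ -16.0156) = 0.82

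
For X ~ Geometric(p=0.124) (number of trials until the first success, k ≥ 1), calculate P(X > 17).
0.105334

We have X ~ Geometric(p=0.124) (number of trials until the first success, k ≥ 1).

P(X > 17) = 1 - P(X ≤ 17)
                = 1 - F(17)
                = 1 - 0.894666
                = 0.105334

So there's approximately a 10.5% chance that X exceeds 17.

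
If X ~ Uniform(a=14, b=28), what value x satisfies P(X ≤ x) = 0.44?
20.1600

We have X ~ Uniform(a=14, b=28).

We want to find x such that P(X ≤ x) = 0.44.

This is the 44th percentile, which means 44% of values fall below this point.

Using the inverse CDF (quantile function):
x = F⁻¹(0.44) = 20.1600

Verification: P(X ≤ 20.1600) = 0.44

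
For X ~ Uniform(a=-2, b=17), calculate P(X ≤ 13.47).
0.814211

We have X ~ Uniform(a=-2, b=17).

The CDF gives us P(X ≤ k).

Using the CDF:
P(X ≤ 13.47) = 0.814211

This means there's approximately a 81.4% chance that X is at most 13.47.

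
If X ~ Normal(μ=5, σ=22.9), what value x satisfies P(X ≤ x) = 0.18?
-15.9619

We have X ~ Normal(μ=5, σ=22.9).

We want to find x such that P(X ≤ x) = 0.18.

This is the 18th percentile, which means 18% of values fall below this point.

Using the inverse CDF (quantile function):
x = F⁻¹(0.18) = -15.9619

Verification: P(X ≤ -15.9619) = 0.18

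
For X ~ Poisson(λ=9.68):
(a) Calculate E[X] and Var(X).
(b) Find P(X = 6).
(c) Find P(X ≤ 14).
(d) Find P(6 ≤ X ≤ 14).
(a) E[X] = 9.6800, Var(X) = 9.6800
(b) P(X = 6) = 0.071441
(c) P(X ≤ 14) = 0.932147
(d) P(6 ≤ X ≤ 14) = 0.851944

We have X ~ Poisson(λ=9.68).

(a) Moments:
E[X] = 9.6800
Var(X) = 9.6800
σ = √Var(X) = 3.1113

(b) Point probability using PMF:
P(X = 6) = 0.071441

(c) Cumulative probability using CDF:
P(X ≤ 14) = F(14) = 0.932147

(d) Range probability:
P(6 ≤ X ≤ 14) = P(X ≤ 14) - P(X ≤ 5)
                   = F(14) - F(5)
                   = 0.932147 - 0.080203
                   = 0.851944

This means approximately 85.2% of outcomes fall in the interval [6, 14].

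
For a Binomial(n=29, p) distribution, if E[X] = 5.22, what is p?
p = 0.18

For a Binomial(n, p) distribution:
E[X] = n × p

Given n = 29 and E[X] = 5.22:
5.22 = 29 × p
p = 5.22 / 29 = 0.18

Verification: Binomial(29, 0.18) has E[X] = 5.22 ✓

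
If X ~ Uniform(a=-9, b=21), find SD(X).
8.6603

We have X ~ Uniform(a=-9, b=21).

For a Uniform distribution with a=-9, b=21:
σ = √Var(X) = 8.6603

The standard deviation is the square root of the variance.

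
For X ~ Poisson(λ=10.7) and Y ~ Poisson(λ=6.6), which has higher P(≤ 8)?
Y has higher probability (P(Y ≤ 8) = 0.7796 > P(X ≤ 8) = 0.2597)

Compute P(≤ 8) for each distribution:

X ~ Poisson(λ=10.7):
P(X ≤ 8) = 0.2597

Y ~ Poisson(λ=6.6):
P(Y ≤ 8) = 0.7796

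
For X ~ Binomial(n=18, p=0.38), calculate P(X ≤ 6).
0.442424

We have X ~ Binomial(n=18, p=0.38).

The CDF gives us P(X ≤ k).

Using the CDF:
P(X ≤ 6) = 0.442424

This means there's approximately a 44.2% chance that X is at most 6.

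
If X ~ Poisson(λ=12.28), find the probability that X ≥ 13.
0.456023

We have X ~ Poisson(λ=12.28).

For discrete distributions, P(X ≥ 13) = 1 - P(X ≤ 12).

P(X ≤ 12) = 0.543977
P(X ≥ 13) = 1 - 0.543977 = 0.456023

So there's approximately a 45.6% chance that X is at least 13.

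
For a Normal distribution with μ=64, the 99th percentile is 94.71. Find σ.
σ = 13.2009

For X ~ Normal(μ, σ), the p-th percentile satisfies x = μ + z_p × σ,
where z_p = Φ⁻¹(p) is the standard normal quantile.

Step 1: z_{0.99} = Φ⁻¹(0.99) = 2.3263

Step 2: Solve for σ:
94.71 = 64 + 2.3263 × σ
σ = (94.71 - 64) / 2.3263
σ = 30.71 / 2.3263
σ = 13.2009

Verification: μ + z × σ = 64 + 2.3263 × 13.2009 = 94.71 ✓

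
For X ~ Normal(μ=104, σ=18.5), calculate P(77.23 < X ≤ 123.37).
0.778512

We have X ~ Normal(μ=104, σ=18.5).

To find P(77.23 < X ≤ 123.37), we use:
P(77.23 < X ≤ 123.37) = P(X ≤ 123.37) - P(X ≤ 77.23)
                 = F(123.37) - F(77.23)
                 = 0.852456 - 0.073945
                 = 0.778512

So there's approximately a 77.9% chance that X falls in this range.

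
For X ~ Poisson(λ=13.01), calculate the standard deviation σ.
3.6069

We have X ~ Poisson(λ=13.01).

For a Poisson distribution with λ=13.01:
σ = √Var(X) = 3.6069

The standard deviation is the square root of the variance.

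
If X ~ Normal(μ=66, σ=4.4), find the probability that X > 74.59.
0.025453

We have X ~ Normal(μ=66, σ=4.4).

P(X > 74.59) = 1 - P(X ≤ 74.59)
                = 1 - F(74.59)
                = 1 - 0.974547
                = 0.025453

So there's approximately a 2.5% chance that X exceeds 74.59.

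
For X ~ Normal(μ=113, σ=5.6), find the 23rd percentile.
108.8625

We have X ~ Normal(μ=113, σ=5.6).

We want to find x such that P(X ≤ x) = 0.23.

This is the 23rd percentile, which means 23% of values fall below this point.

Using the inverse CDF (quantile function):
x = F⁻¹(0.23) = 108.8625

Verification: P(X ≤ 108.8625) = 0.23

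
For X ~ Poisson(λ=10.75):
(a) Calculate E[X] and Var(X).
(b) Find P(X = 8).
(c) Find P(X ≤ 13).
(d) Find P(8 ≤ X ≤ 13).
(a) E[X] = 10.7500, Var(X) = 10.7500
(b) P(X = 8) = 0.094860
(c) P(X ≤ 13) = 0.803896
(d) P(8 ≤ X ≤ 13) = 0.643814

We have X ~ Poisson(λ=10.75).

(a) Moments:
E[X] = 10.7500
Var(X) = 10.7500
σ = √Var(X) = 3.2787

(b) Point probability using PMF:
P(X = 8) = 0.094860

(c) Cumulative probability using CDF:
P(X ≤ 13) = F(13) = 0.803896

(d) Range probability:
P(8 ≤ X ≤ 13) = P(X ≤ 13) - P(X ≤ 7)
                   = F(13) - F(7)
                   = 0.803896 - 0.160082
                   = 0.643814

This means approximately 64.4% of outcomes fall in the interval [8, 13].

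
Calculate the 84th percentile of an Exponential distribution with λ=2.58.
0.7103

We have X ~ Exponential(λ=2.58).

We want to find x such that P(X ≤ x) = 0.84.

This is the 84th percentile, which means 84% of values fall below this point.

Using the inverse CDF (quantile function):
x = F⁻¹(0.84) = 0.7103

Verification: P(X ≤ 0.7103) = 0.84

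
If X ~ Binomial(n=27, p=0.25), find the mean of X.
6.7500

We have X ~ Binomial(n=27, p=0.25).

For a Binomial distribution with n=27, p=0.25:
E[X] = 6.7500

This is the expected (average) value of X.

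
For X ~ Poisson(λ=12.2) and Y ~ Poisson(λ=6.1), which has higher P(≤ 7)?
Y has higher probability (P(Y ≤ 7) = 0.7301 > P(X ≤ 7) = 0.0811)

Compute P(≤ 7) for each distribution:

X ~ Poisson(λ=12.2):
P(X ≤ 7) = 0.0811

Y ~ Poisson(λ=6.1):
P(Y ≤ 7) = 0.7301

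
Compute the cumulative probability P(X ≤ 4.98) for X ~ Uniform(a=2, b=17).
0.198667

We have X ~ Uniform(a=2, b=17).

The CDF gives us P(X ≤ k).

Using the CDF:
P(X ≤ 4.98) = 0.198667

This means there's approximately a 19.9% chance that X is at most 4.98.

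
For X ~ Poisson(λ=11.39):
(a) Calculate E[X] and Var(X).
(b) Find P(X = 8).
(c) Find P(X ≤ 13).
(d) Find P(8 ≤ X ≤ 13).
(a) E[X] = 11.3900, Var(X) = 11.3900
(b) P(X = 8) = 0.079443
(c) P(X ≤ 13) = 0.743970
(d) P(8 ≤ X ≤ 13) = 0.624226

We have X ~ Poisson(λ=11.39).

(a) Moments:
E[X] = 11.3900
Var(X) = 11.3900
σ = √Var(X) = 3.3749

(b) Point probability using PMF:
P(X = 8) = 0.079443

(c) Cumulative probability using CDF:
P(X ≤ 13) = F(13) = 0.743970

(d) Range probability:
P(8 ≤ X ≤ 13) = P(X ≤ 13) - P(X ≤ 7)
                   = F(13) - F(7)
                   = 0.743970 - 0.119743
                   = 0.624226

This means approximately 62.4% of outcomes fall in the interval [8, 13].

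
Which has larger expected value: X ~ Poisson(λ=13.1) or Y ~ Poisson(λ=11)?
X has larger mean (13.1000 > 11.0000)

Compute the expected value for each distribution:

X ~ Poisson(λ=13.1):
E[X] = 13.1000

Y ~ Poisson(λ=11):
E[Y] = 11.0000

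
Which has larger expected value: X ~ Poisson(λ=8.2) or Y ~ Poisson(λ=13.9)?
Y has larger mean (13.9000 > 8.2000)

Compute the expected value for each distribution:

X ~ Poisson(λ=8.2):
E[X] = 8.2000

Y ~ Poisson(λ=13.9):
E[Y] = 13.9000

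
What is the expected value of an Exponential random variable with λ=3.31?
0.3021

We have X ~ Exponential(λ=3.31).

For an Exponential distribution with λ=3.31:
E[X] = 0.3021

This is the expected (average) value of X.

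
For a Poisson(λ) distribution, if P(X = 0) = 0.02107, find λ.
λ = 3.8599

For a Poisson(λ) distribution, the PMF at 0 is:
P(X = 0) = λ^0 e^(-λ) / 0! = e^(-λ)

Given P(X = 0) = 0.02107:
e^(-λ) = 0.02107
-λ = ln(0.02107)
λ = -ln(0.02107) = 3.8599

Verification: e^(-3.8599) = 0.02107 ✓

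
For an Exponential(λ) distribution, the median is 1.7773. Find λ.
λ = 0.3900

For X ~ Exponential(λ), the CDF is F(x) = 1 - e^(-λx).
The median m satisfies F(m) = 0.5:
1 - e^(-λm) = 0.5
e^(-λm) = 0.5
λm = ln(2)
m = ln(2) / λ

Given m = 1.7773:
λ = ln(2) / 1.7773 = 0.693147 / 1.7773 = 0.3900

Verification: ln(2) / 0.3900 = 1.7773 ✓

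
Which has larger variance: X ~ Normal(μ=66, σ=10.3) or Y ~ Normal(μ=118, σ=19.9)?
Y has larger variance (396.0100 > 106.0900)

Compute the variance for each distribution:

X ~ Normal(μ=66, σ=10.3):
Var(X) = 106.0900

Y ~ Normal(μ=118, σ=19.9):
Var(Y) = 396.0100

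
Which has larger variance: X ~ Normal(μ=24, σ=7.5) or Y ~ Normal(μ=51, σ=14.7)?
Y has larger variance (216.0900 > 56.2500)

Compute the variance for each distribution:

X ~ Normal(μ=24, σ=7.5):
Var(X) = 56.2500

Y ~ Normal(μ=51, σ=14.7):
Var(Y) = 216.0900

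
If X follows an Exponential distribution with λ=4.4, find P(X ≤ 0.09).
0.326993

We have X ~ Exponential(λ=4.4).

The CDF gives us P(X ≤ k).

Using the CDF:
P(X ≤ 0.09) = 0.326993

This means there's approximately a 32.7% chance that X is at most 0.09.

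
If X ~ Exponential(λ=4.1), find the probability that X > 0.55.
0.104874

We have X ~ Exponential(λ=4.1).

P(X > 0.55) = 1 - P(X ≤ 0.55)
                = 1 - F(0.55)
                = 1 - 0.895126
                = 0.104874

So there's approximately a 10.5% chance that X exceeds 0.55.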